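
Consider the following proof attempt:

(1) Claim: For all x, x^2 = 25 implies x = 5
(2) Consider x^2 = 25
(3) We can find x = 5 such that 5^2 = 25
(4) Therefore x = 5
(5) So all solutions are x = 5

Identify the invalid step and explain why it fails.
Step 4: Therefore x = 5

Step 4 incorrectly concludes that x = 5 is the only solution. The proof shows that x = 5 is A solution (existence), but does not show it is the ONLY solution (uniqueness). In fact, x = -5 is also a solution since (-5)^2 = 25. Finding one solution doesn't prove there are no others.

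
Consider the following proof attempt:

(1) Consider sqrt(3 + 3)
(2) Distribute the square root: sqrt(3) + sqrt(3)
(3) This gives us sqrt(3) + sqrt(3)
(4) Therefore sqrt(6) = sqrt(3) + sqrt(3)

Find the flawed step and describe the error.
Step 2: Distribute the square root: sqrt(3) + sqrt(3)

Step 2 incorrectly 'distributes' the square root over addition. The square root function does not distribute: sqrt(a + b) ≠ sqrt(a) + sqrt(b). In fact, sqrt(3 + 3) = sqrt(6) ≈ 2.4495, while sqrt(3) + sqrt(3) ≈ 3.4641.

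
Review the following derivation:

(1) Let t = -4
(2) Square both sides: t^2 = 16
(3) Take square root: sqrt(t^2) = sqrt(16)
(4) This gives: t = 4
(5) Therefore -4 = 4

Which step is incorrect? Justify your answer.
Step 4: This gives: t = 4

Step 4 incorrectly states that sqrt(t^2) = t. The correct identity is sqrt(t^2) = |t|. Since t = -4 < 0, we have sqrt(t^2) = |-4| = 4, not t = -4.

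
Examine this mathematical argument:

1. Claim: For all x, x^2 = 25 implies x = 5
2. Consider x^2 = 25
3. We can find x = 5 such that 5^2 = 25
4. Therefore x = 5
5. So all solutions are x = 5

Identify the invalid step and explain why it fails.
Step 4: Therefore x = 5

Step 4 incorrectly concludes that x = 5 is the only solution. The proof shows that x = 5 is A solution (existence), but does not show it is the ONLY solution (uniqueness). In fact, x = -5 is also a solution since (-5)^2 = 25. Finding one solution doesn't prove there are no others.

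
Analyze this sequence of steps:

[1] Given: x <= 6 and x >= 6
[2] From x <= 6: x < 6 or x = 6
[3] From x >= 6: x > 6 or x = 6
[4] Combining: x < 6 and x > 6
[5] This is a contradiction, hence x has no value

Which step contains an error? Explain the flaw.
Step 4: Combining: x < 6 and x > 6

Step 4 incorrectly combines the conditions. From x <= 6 and x >= 6, the intersection is x = 6. The error treats the 'or' cases as 'and' requirements. The correct conclusion is that x = 6 is the unique solution, not that no solution exists.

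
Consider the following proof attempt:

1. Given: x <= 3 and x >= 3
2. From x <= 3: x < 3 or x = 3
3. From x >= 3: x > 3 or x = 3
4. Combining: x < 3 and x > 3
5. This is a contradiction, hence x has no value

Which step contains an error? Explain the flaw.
Step 4: Combining: x < 3 and x > 3

Step 4 incorrectly combines the conditions. From x <= 3 and x >= 3, the intersection is x = 3. The error treats the 'or' cases as 'and' requirements. The correct conclusion is that x = 3 is the unique solution, not that no solution exists.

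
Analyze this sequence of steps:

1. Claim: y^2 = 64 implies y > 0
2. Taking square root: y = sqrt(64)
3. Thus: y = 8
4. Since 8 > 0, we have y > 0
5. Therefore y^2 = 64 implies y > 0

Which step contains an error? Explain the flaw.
Step 2: Taking square root: y = sqrt(64)

Step 2 takes the square root and assumes the positive root only. The equation y^2 = 64 actually has two solutions: y = 8 and y = -8. The proof silently assumes y > 0 without justification, then uses this assumption to conclude y > 0, which is circular. The counterexample y = -8 shows the claim is false.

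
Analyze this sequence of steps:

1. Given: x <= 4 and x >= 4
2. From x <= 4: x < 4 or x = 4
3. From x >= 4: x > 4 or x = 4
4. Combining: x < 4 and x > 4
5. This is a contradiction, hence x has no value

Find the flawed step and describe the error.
Step 4: Combining: x < 4 and x > 4

Step 4 incorrectly combines the conditions. From x <= 4 and x >= 4, the intersection is x = 4. The error treats the 'or' cases as 'and' requirements. The correct conclusion is that x = 4 is the unique solution, not that no solution exists.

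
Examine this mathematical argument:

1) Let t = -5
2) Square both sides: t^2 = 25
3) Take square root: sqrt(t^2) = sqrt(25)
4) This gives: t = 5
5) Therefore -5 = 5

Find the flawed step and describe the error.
Step 4: This gives: t = 5

Step 4 incorrectly states that sqrt(t^2) = t. The correct identity is sqrt(t^2) = |t|. Since t = -5 < 0, we have sqrt(t^2) = |-5| = 5, not t = -5.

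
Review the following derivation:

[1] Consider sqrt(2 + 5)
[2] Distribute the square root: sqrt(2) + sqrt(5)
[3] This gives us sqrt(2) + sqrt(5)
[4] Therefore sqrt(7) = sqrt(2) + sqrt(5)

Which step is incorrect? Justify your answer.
Step 2: Distribute the square root: sqrt(2) + sqrt(5)

Step 2 incorrectly 'distributes' the square root over addition. The square root function does not distribute: sqrt(a + b) ≠ sqrt(a) + sqrt(b). In fact, sqrt(2 + 5) = sqrt(7) ≈ 2.6458, while sqrt(2) + sqrt(5) ≈ 3.6503.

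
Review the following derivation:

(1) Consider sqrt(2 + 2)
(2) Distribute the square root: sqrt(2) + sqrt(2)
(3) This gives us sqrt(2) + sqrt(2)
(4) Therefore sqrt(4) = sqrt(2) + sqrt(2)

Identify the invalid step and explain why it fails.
Step 2: Distribute the square root: sqrt(2) + sqrt(2)

Step 2 incorrectly 'distributes' the square root over addition. The square root function does not distribute: sqrt(a + b) ≠ sqrt(a) + sqrt(b). In fact, sqrt(2 + 2) = sqrt(4) ≈ 2.0000, while sqrt(2) + sqrt(2) ≈ 2.8284.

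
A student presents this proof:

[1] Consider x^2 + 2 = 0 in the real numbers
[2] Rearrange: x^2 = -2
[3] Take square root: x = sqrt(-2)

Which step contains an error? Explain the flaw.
Step 3: Take square root: x = sqrt(-2)

Step 3 takes the square root of -2, which is negative. In the real number system, the square root of a negative number is undefined. The equation x^2 + 2 = 0 has no real solutions. Square roots of negative numbers only exist in the complex numbers.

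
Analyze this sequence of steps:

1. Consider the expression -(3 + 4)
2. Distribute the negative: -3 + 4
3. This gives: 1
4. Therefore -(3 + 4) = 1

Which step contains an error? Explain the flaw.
Step 2: Distribute the negative: -3 + 4

Step 2 incorrectly distributes the negative sign. The correct distribution is -(3 + 4) = -3 - 4 = -7. The negative must be applied to both terms, not just the first. The error treats -(3 + 4) as -3 + 4, which equals 1 instead of -7.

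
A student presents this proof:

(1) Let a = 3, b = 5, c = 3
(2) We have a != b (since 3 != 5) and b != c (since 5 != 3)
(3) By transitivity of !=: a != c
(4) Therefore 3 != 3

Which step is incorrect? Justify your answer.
Step 3: By transitivity of !=: a != c

Step 3 incorrectly applies transitivity to the '!=' relation. Transitivity states: if a R b and b R c, then a R c. However, '!=' is not transitive. Counterexample: 3 != 5 and 5 != 3, but 3 = 3 (both equal 3). Transitivity holds for relations like <, <=, =, but not for !=.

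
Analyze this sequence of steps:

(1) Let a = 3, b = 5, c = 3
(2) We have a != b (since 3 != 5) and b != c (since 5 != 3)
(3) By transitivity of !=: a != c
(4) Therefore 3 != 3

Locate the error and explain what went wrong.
Step 3: By transitivity of !=: a != c

Step 3 incorrectly applies transitivity to the '!=' relation. Transitivity states: if a R b and b R c, then a R c. However, '!=' is not transitive. Counterexample: 3 != 5 and 5 != 3, but 3 = 3 (both equal 3). Transitivity holds for relations like <, <=, =, but not for !=.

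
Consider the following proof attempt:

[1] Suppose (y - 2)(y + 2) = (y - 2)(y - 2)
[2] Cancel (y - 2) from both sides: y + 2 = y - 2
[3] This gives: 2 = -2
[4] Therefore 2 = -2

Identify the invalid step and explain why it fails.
Step 2: Cancel (y - 2) from both sides: y + 2 = y - 2

Step 2 cancels (y - 2) from both sides. This is only valid if (y - 2) ≠ 0, i.e., y ≠ 2. When y = 2, both sides equal zero regardless of the other factors. The correct approach requires considering y = 2 as a separate case.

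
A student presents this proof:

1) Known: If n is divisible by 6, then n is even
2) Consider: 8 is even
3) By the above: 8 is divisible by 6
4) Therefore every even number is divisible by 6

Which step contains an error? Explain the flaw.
Step 3: By the above: 8 is divisible by 6

Step 3 commits the fallacy of affirming the consequent. The known fact 'divisible by 6 → even' does NOT imply 'even → divisible by 6'. That would be the converse, which is false. For example, 8 is even but 8 ÷ 6 = 1.33, which is not an integer.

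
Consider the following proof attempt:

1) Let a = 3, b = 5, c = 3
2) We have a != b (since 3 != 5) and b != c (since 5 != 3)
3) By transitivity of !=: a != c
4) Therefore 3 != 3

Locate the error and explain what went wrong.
Step 3: By transitivity of !=: a != c

Step 3 incorrectly applies transitivity to the '!=' relation. Transitivity states: if a R b and b R c, then a R c. However, '!=' is not transitive. Counterexample: 3 != 5 and 5 != 3, but 3 = 3 (both equal 3). Transitivity holds for relations like <, <=, =, but not for !=.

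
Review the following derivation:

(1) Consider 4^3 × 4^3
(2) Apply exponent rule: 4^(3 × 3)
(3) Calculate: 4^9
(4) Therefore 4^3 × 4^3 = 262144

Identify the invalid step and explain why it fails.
Step 2: Apply exponent rule: 4^(3 × 3)

Step 2 incorrectly states that a^b × a^c = a^(b×c). The correct rule is a^b × a^c = a^(b+c). The actual value is 4^3 × 4^3 = 4^6 = 4096, not 4^9 = 262144.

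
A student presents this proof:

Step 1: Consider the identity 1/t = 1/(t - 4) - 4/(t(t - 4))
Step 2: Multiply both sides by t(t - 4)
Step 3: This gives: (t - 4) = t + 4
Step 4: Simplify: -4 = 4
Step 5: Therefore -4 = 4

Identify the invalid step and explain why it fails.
Step 3: This gives: (t - 4) = t + 4

Step 3 makes a sign error when clearing denominators. Multiplying -4/(t(t - 4)) by t(t - 4) gives -4, not +4. The correct result is (t - 4) = t - 4, which is trivially true, not (t - 4) = t + 4. (Step 1 is a valid identity: 1/(t - 4) - 4/(t(t - 4)) = (t - 4)/(t(t - 4)) = 1/t.)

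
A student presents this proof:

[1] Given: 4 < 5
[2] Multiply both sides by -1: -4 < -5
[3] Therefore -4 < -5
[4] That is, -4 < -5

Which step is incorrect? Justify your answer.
Step 2: Multiply both sides by -1: -4 < -5

Step 2 multiplies both sides by -1 but fails to reverse the inequality sign. When multiplying (or dividing) an inequality by a negative number, the direction must be reversed. Since 4 < 5, we should get -4 > -5, i.e., -4 > -5.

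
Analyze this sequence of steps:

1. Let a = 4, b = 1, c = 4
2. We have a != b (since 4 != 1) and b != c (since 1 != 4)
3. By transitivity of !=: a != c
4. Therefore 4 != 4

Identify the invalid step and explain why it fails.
Step 3: By transitivity of !=: a != c

Step 3 incorrectly applies transitivity to the '!=' relation. Transitivity states: if a R b and b R c, then a R c. However, '!=' is not transitive. Counterexample: 4 != 1 and 1 != 4, but 4 = 4 (both equal 4). Transitivity holds for relations like <, <=, =, but not for !=.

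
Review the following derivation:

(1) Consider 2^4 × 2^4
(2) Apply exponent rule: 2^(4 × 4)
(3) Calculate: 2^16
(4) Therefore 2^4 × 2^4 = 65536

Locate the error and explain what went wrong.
Step 2: Apply exponent rule: 2^(4 × 4)

Step 2 incorrectly states that a^b × a^c = a^(b×c). The correct rule is a^b × a^c = a^(b+c). The actual value is 2^4 × 2^4 = 2^8 = 256, not 2^16 = 65536.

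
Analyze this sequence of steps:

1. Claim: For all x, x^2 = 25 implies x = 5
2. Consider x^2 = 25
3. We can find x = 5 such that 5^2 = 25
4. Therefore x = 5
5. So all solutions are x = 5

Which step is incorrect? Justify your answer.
Step 4: Therefore x = 5

Step 4 incorrectly concludes that x = 5 is the only solution. The proof shows that x = 5 is A solution (existence), but does not show it is the ONLY solution (uniqueness). In fact, x = -5 is also a solution since (-5)^2 = 25. Finding one solution doesn't prove there are no others.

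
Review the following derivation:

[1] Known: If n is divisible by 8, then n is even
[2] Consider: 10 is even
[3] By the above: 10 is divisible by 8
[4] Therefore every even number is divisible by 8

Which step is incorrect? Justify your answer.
Step 3: By the above: 10 is divisible by 8

Step 3 commits the fallacy of affirming the consequent. The known fact 'divisible by 8 → even' does NOT imply 'even → divisible by 8'. That would be the converse, which is false. For example, 10 is even but 10 ÷ 8 = 1.25, which is not an integer.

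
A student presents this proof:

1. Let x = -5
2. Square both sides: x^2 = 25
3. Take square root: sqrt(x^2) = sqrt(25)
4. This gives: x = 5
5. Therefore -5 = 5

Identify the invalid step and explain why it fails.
Step 4: This gives: x = 5

Step 4 incorrectly states that sqrt(x^2) = x. The correct identity is sqrt(x^2) = |x|. Since x = -5 < 0, we have sqrt(x^2) = |-5| = 5, not x = -5.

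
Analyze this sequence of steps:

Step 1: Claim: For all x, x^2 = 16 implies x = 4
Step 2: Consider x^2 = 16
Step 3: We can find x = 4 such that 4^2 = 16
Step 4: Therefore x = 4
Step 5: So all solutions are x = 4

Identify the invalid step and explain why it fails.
Step 4: Therefore x = 4

Step 4 incorrectly concludes that x = 4 is the only solution. The proof shows that x = 4 is A solution (existence), but does not show it is the ONLY solution (uniqueness). In fact, x = -4 is also a solution since (-4)^2 = 16. Finding one solution doesn't prove there are no others.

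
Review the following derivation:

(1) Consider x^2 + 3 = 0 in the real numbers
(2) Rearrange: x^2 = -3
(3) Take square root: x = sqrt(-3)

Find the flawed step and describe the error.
Step 3: Take square root: x = sqrt(-3)

Step 3 takes the square root of -3, which is negative. In the real number system, the square root of a negative number is undefined. The equation x^2 + 3 = 0 has no real solutions. Square roots of negative numbers only exist in the complex numbers.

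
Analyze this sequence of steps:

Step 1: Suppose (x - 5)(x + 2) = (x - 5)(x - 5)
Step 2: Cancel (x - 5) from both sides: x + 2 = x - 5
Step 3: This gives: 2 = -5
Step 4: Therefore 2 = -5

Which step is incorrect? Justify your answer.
Step 2: Cancel (x - 5) from both sides: x + 2 = x - 5

Step 2 cancels (x - 5) from both sides. This is only valid if (x - 5) ≠ 0, i.e., x ≠ 5. When x = 5, both sides equal zero regardless of the other factors. The correct approach requires considering x = 5 as a separate case.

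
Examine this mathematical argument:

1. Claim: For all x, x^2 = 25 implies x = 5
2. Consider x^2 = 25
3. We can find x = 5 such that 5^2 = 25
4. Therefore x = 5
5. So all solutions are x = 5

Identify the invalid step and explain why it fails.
Step 4: Therefore x = 5

Step 4 incorrectly concludes that x = 5 is the only solution. The proof shows that x = 5 is A solution (existence), but does not show it is the ONLY solution (uniqueness). In fact, x = -5 is also a solution since (-5)^2 = 25. Finding one solution doesn't prove there are no others.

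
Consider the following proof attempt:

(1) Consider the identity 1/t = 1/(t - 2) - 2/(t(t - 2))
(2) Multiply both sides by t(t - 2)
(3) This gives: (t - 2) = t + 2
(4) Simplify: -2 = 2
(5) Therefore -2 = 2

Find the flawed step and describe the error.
Step 3: This gives: (t - 2) = t + 2

Step 3 makes a sign error when clearing denominators. Multiplying -2/(t(t - 2)) by t(t - 2) gives -2, not +2. The correct result is (t - 2) = t - 2, which is trivially true, not (t - 2) = t + 2. (Step 1 is a valid identity: 1/(t - 2) - 2/(t(t - 2)) = (t - 2)/(t(t - 2)) = 1/t.)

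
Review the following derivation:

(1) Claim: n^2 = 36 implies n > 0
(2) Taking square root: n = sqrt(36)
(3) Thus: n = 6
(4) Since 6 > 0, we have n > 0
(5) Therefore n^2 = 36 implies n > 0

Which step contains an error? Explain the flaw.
Step 2: Taking square root: n = sqrt(36)

Step 2 takes the square root and assumes the positive root only. The equation n^2 = 36 actually has two solutions: n = 6 and n = -6. The proof silently assumes n > 0 without justification, then uses this assumption to conclude n > 0, which is circular. The counterexample n = -6 shows the claim is false.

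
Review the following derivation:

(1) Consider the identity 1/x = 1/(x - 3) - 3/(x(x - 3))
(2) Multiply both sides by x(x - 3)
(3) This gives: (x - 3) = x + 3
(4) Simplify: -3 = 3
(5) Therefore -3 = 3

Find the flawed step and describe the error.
Step 3: This gives: (x - 3) = x + 3

Step 3 makes a sign error when clearing denominators. Multiplying -3/(x(x - 3)) by x(x - 3) gives -3, not +3. The correct result is (x - 3) = x - 3, which is trivially true, not (x - 3) = x + 3. (Step 1 is a valid identity: 1/(x - 3) - 3/(x(x - 3)) = (x - 3)/(x(x - 3)) = 1/x.)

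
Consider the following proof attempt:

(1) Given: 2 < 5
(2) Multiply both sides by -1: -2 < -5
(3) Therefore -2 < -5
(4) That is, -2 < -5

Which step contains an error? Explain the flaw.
Step 2: Multiply both sides by -1: -2 < -5

Step 2 multiplies both sides by -1 but fails to reverse the inequality sign. When multiplying (or dividing) an inequality by a negative number, the direction must be reversed. Since 2 < 5, we should get -2 > -5, i.e., -2 > -5.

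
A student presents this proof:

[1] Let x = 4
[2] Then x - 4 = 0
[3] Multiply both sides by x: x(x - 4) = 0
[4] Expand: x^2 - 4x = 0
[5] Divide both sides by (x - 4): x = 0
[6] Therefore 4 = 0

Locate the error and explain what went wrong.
Step 5: Divide both sides by (x - 4): x = 0

Step 5 divides both sides by (x - 4). However, since x = 4, we have (x - 4) = 0. Division by zero is undefined, making this step invalid.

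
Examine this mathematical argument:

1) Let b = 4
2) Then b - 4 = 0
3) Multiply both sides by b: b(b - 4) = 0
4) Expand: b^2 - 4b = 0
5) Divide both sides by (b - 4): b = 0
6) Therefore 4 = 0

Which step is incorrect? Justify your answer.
Step 5: Divide both sides by (b - 4): b = 0

Step 5 divides both sides by (b - 4). However, since b = 4, we have (b - 4) = 0. Division by zero is undefined, making this step invalid.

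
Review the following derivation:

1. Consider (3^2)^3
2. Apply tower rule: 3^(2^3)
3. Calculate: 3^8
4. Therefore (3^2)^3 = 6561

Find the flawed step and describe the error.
Step 2: Apply tower rule: 3^(2^3)

Step 2 incorrectly states that (a^b)^c = a^(b^c). The correct rule is (a^b)^c = a^(b×c). The actual value is (3^2)^3 = 3^6 = 729, not 3^8 = 6561.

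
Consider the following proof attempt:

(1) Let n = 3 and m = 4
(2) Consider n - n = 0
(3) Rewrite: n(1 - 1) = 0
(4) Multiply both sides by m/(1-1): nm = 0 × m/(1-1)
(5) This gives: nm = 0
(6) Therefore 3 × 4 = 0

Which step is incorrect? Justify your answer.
Step 4: Multiply both sides by m/(1-1): nm = 0 × m/(1-1)

Step 4 multiplies both sides by m/(1-1). However, 1-1 = 0, so this is multiplication by m/0, which is undefined. We cannot multiply by an undefined expression.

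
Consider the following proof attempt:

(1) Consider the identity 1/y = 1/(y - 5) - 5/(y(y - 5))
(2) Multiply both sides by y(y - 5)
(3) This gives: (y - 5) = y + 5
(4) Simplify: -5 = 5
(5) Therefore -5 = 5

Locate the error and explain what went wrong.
Step 3: This gives: (y - 5) = y + 5

Step 3 makes a sign error when clearing denominators. Multiplying -5/(y(y - 5)) by y(y - 5) gives -5, not +5. The correct result is (y - 5) = y - 5, which is trivially true, not (y - 5) = y + 5. (Step 1 is a valid identity: 1/(y - 5) - 5/(y(y - 5)) = (y - 5)/(y(y - 5)) = 1/y.)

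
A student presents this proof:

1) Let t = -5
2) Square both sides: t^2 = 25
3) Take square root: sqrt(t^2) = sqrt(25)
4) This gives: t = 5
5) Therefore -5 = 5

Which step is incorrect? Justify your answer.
Step 4: This gives: t = 5

Step 4 incorrectly states that sqrt(t^2) = t. The correct identity is sqrt(t^2) = |t|. Since t = -5 < 0, we have sqrt(t^2) = |-5| = 5, not t = -5.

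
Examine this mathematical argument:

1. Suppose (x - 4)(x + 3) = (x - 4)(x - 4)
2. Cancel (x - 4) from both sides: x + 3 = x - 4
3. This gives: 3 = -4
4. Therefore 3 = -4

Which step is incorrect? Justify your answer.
Step 2: Cancel (x - 4) from both sides: x + 3 = x - 4

Step 2 cancels (x - 4) from both sides. This is only valid if (x - 4) ≠ 0, i.e., x ≠ 4. When x = 4, both sides equal zero regardless of the other factors. The correct approach requires considering x = 4 as a separate case.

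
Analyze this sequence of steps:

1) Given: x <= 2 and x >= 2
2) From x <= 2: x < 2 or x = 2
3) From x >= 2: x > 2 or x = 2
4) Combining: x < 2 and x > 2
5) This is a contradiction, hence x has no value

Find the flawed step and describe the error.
Step 4: Combining: x < 2 and x > 2

Step 4 incorrectly combines the conditions. From x <= 2 and x >= 2, the intersection is x = 2. The error treats the 'or' cases as 'and' requirements. The correct conclusion is that x = 2 is the unique solution, not that no solution exists.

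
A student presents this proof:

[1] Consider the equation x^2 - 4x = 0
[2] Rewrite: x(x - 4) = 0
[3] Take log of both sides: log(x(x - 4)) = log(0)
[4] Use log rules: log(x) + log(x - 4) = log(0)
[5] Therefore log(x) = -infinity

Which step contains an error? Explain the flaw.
Step 3: Take log of both sides: log(x(x - 4)) = log(0)

Step 3 takes the logarithm of both sides, resulting in log(0) on the right side. The logarithm is only defined for positive numbers; log(0) is undefined (approaches negative infinity). This operation is invalid.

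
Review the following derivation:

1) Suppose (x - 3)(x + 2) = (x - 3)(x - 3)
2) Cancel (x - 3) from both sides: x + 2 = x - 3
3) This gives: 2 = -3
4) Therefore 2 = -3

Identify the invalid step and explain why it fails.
Step 2: Cancel (x - 3) from both sides: x + 2 = x - 3

Step 2 cancels (x - 3) from both sides. This is only valid if (x - 3) ≠ 0, i.e., x ≠ 3. When x = 3, both sides equal zero regardless of the other factors. The correct approach requires considering x = 3 as a separate case.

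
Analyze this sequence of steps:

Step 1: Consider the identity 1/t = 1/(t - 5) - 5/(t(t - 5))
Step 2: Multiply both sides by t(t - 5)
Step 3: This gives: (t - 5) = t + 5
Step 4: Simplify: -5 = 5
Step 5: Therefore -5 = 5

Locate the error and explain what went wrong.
Step 3: This gives: (t - 5) = t + 5

Step 3 makes a sign error when clearing denominators. Multiplying -5/(t(t - 5)) by t(t - 5) gives -5, not +5. The correct result is (t - 5) = t - 5, which is trivially true, not (t - 5) = t + 5. (Step 1 is a valid identity: 1/(t - 5) - 5/(t(t - 5)) = (t - 5)/(t(t - 5)) = 1/t.)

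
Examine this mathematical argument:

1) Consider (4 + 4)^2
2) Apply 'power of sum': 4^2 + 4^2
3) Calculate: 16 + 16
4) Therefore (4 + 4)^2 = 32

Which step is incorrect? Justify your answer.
Step 2: Apply 'power of sum': 4^2 + 4^2

Step 2 incorrectly applies a non-existent rule '(a+b)^n = a^n + b^n'. This is false in general. The correct expansion uses the binomial theorem. The actual value is (4 + 4)^2 = 8^2 = 64, not 32.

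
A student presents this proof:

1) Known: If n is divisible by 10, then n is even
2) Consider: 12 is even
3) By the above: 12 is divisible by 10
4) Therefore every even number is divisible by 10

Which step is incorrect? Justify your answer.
Step 3: By the above: 12 is divisible by 10

Step 3 commits the fallacy of affirming the consequent. The known fact 'divisible by 10 → even' does NOT imply 'even → divisible by 10'. That would be the converse, which is false. For example, 12 is even but 12 ÷ 10 = 1.20, which is not an integer.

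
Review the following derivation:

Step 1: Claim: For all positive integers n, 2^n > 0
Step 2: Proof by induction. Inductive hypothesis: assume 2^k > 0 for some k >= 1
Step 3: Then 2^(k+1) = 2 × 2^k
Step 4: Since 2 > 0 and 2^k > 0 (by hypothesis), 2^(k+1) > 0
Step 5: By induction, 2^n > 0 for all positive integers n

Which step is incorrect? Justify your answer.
Step 5: By induction, 2^n > 0 for all positive integers n

Step 5 concludes the proof by induction, but no base case was ever established. A valid induction proof requires: (1) a base case proving 2^1 > 0, and (2) an inductive step showing IF 2^k > 0 THEN 2^(k+1) > 0. Steps 2-4 correctly establish the inductive step, but without the base case the conclusion in step 5 does not follow.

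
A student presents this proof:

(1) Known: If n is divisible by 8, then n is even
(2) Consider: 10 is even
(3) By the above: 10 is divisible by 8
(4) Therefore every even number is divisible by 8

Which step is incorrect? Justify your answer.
Step 3: By the above: 10 is divisible by 8

Step 3 commits the fallacy of affirming the consequent. The known fact 'divisible by 8 → even' does NOT imply 'even → divisible by 8'. That would be the converse, which is false. For example, 10 is even but 10 ÷ 8 = 1.25, which is not an integer.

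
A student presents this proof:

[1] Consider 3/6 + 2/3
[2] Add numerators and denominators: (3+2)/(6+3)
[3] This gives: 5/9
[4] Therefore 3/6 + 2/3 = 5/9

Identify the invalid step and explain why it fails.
Step 2: Add numerators and denominators: (3+2)/(6+3)

Step 2 incorrectly adds fractions by separately adding numerators and denominators. This is wrong. The correct method requires a common denominator: 3/6 + 2/3 = (3×3 + 2×6)/(6×3) = 21/18 = 7/6. The method used gives 5/9, which is different.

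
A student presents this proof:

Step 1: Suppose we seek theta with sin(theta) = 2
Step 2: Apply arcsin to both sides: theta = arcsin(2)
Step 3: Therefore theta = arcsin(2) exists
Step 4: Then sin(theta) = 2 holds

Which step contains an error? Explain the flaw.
Step 2: Apply arcsin to both sides: theta = arcsin(2)

Step 2 applies arcsin to 2. However, arcsin(x) is only defined for x in [-1, 1] because sin(theta) can only produce values in that range. Since |2| > 1, arcsin(2) is undefined. There is no angle whose sine equals 2.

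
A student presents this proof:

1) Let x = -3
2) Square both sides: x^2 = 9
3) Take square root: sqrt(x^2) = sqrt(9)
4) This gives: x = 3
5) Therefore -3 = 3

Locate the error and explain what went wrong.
Step 4: This gives: x = 3

Step 4 incorrectly states that sqrt(x^2) = x. The correct identity is sqrt(x^2) = |x|. Since x = -3 < 0, we have sqrt(x^2) = |-3| = 3, not x = -3.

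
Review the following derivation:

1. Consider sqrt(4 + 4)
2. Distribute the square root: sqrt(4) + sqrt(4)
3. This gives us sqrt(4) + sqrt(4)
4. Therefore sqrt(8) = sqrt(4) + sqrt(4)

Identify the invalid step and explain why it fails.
Step 2: Distribute the square root: sqrt(4) + sqrt(4)

Step 2 incorrectly 'distributes' the square root over addition. The square root function does not distribute: sqrt(a + b) ≠ sqrt(a) + sqrt(b). In fact, sqrt(4 + 4) = sqrt(8) ≈ 2.8284, while sqrt(4) + sqrt(4) ≈ 4.0000.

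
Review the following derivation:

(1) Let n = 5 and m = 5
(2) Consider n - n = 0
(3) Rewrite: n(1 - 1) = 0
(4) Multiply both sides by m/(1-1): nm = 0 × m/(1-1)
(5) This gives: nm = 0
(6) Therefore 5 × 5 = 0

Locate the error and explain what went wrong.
Step 4: Multiply both sides by m/(1-1): nm = 0 × m/(1-1)

Step 4 multiplies both sides by m/(1-1). However, 1-1 = 0, so this is multiplication by m/0, which is undefined. We cannot multiply by an undefined expression.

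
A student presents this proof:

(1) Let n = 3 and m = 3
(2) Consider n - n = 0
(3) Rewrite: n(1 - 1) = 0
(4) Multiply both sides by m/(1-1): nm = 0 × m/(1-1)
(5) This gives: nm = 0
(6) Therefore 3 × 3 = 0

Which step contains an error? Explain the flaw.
Step 4: Multiply both sides by m/(1-1): nm = 0 × m/(1-1)

Step 4 multiplies both sides by m/(1-1). However, 1-1 = 0, so this is multiplication by m/0, which is undefined. We cannot multiply by an undefined expression.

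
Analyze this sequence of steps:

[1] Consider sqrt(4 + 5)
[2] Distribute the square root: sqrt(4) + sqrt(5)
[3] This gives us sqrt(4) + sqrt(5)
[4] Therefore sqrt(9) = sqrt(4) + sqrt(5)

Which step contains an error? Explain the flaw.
Step 2: Distribute the square root: sqrt(4) + sqrt(5)

Step 2 incorrectly 'distributes' the square root over addition. The square root function does not distribute: sqrt(a + b) ≠ sqrt(a) + sqrt(b). In fact, sqrt(4 + 5) = sqrt(9) ≈ 3.0000, while sqrt(4) + sqrt(5) ≈ 4.2361.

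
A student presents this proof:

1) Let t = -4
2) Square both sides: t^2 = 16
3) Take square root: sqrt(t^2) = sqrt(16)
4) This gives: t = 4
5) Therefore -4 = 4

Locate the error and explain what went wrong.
Step 4: This gives: t = 4

Step 4 incorrectly states that sqrt(t^2) = t. The correct identity is sqrt(t^2) = |t|. Since t = -4 < 0, we have sqrt(t^2) = |-4| = 4, not t = -4.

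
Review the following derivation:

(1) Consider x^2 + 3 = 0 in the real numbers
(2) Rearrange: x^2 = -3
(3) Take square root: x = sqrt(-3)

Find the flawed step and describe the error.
Step 3: Take square root: x = sqrt(-3)

Step 3 takes the square root of -3, which is negative. In the real number system, the square root of a negative number is undefined. The equation x^2 + 3 = 0 has no real solutions. Square roots of negative numbers only exist in the complex numbers.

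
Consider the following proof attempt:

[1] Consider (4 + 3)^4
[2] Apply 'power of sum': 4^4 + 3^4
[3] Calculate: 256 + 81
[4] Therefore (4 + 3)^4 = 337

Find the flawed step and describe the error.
Step 2: Apply 'power of sum': 4^4 + 3^4

Step 2 incorrectly applies a non-existent rule '(a+b)^n = a^n + b^n'. This is false in general. The correct expansion uses the binomial theorem. The actual value is (4 + 3)^4 = 7^4 = 2401, not 337.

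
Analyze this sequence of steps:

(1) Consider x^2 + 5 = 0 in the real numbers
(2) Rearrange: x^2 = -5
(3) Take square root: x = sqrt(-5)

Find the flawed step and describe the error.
Step 3: Take square root: x = sqrt(-5)

Step 3 takes the square root of -5, which is negative. In the real number system, the square root of a negative number is undefined. The equation x^2 + 5 = 0 has no real solutions. Square roots of negative numbers only exist in the complex numbers.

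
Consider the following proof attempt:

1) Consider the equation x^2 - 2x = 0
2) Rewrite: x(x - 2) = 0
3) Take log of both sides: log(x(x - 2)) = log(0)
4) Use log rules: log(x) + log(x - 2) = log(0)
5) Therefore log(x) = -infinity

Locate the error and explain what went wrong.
Step 3: Take log of both sides: log(x(x - 2)) = log(0)

Step 3 takes the logarithm of both sides, resulting in log(0) on the right side. The logarithm is only defined for positive numbers; log(0) is undefined (approaches negative infinity). This operation is invalid.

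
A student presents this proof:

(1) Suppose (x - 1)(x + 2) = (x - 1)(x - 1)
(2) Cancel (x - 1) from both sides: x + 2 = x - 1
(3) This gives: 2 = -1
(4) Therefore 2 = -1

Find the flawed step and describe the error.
Step 2: Cancel (x - 1) from both sides: x + 2 = x - 1

Step 2 cancels (x - 1) from both sides. This is only valid if (x - 1) ≠ 0, i.e., x ≠ 1. When x = 1, both sides equal zero regardless of the other factors. The correct approach requires considering x = 1 as a separate case.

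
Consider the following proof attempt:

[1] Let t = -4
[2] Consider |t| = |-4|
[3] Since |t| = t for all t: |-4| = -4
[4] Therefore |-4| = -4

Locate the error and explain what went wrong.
Step 3: Since |t| = t for all t: |-4| = -4

Step 3 incorrectly states that |t| = t for all t. The correct definition is |t| = t when t >= 0, and |t| = -t when t < 0. Since -4 < 0, we have |-4| = -(-4) = 4, not -4.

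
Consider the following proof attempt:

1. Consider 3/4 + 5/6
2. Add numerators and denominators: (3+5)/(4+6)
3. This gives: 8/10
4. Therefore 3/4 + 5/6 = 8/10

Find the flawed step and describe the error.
Step 2: Add numerators and denominators: (3+5)/(4+6)

Step 2 incorrectly adds fractions by separately adding numerators and denominators. This is wrong. The correct method requires a common denominator: 3/4 + 5/6 = (3×6 + 5×4)/(4×6) = 38/24 = 19/12. The method used gives 8/10, which is different.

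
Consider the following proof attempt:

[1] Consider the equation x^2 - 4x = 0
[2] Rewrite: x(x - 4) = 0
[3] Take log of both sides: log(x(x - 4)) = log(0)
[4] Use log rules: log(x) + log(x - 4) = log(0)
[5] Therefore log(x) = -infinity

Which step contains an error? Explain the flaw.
Step 3: Take log of both sides: log(x(x - 4)) = log(0)

Step 3 takes the logarithm of both sides, resulting in log(0) on the right side. The logarithm is only defined for positive numbers; log(0) is undefined (approaches negative infinity). This operation is invalid.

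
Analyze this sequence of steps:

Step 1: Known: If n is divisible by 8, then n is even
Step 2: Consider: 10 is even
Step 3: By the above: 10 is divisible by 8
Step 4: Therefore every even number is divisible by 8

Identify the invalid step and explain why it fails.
Step 3: By the above: 10 is divisible by 8

Step 3 commits the fallacy of affirming the consequent. The known fact 'divisible by 8 → even' does NOT imply 'even → divisible by 8'. That would be the converse, which is false. For example, 10 is even but 10 ÷ 8 = 1.25, which is not an integer.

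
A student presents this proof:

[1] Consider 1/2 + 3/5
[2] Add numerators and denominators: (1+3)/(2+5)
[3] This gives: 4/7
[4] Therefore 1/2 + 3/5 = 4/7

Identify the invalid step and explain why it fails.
Step 2: Add numerators and denominators: (1+3)/(2+5)

Step 2 incorrectly adds fractions by separately adding numerators and denominators. This is wrong. The correct method requires a common denominator: 1/2 + 3/5 = (1×5 + 3×2)/(2×5) = 11/10 = 11/10. The method used gives 4/7, which is different.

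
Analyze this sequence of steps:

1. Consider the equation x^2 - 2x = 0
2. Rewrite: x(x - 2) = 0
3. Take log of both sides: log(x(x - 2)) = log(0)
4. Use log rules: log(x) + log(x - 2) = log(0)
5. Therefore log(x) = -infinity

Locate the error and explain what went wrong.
Step 3: Take log of both sides: log(x(x - 2)) = log(0)

Step 3 takes the logarithm of both sides, resulting in log(0) on the right side. The logarithm is only defined for positive numbers; log(0) is undefined (approaches negative infinity). This operation is invalid.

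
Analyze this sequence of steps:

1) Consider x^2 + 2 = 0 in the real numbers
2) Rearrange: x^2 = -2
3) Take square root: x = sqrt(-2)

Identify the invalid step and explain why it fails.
Step 3: Take square root: x = sqrt(-2)

Step 3 takes the square root of -2, which is negative. In the real number system, the square root of a negative number is undefined. The equation x^2 + 2 = 0 has no real solutions. Square roots of negative numbers only exist in the complex numbers.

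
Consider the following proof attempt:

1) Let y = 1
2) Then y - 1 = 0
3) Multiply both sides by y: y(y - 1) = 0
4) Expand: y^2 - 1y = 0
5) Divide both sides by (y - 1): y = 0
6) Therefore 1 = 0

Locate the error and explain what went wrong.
Step 5: Divide both sides by (y - 1): y = 0

Step 5 divides both sides by (y - 1). However, since y = 1, we have (y - 1) = 0. Division by zero is undefined, making this step invalid.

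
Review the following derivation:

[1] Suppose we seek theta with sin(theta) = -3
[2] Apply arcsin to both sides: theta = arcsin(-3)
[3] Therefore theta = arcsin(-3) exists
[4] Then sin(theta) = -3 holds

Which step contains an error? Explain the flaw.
Step 2: Apply arcsin to both sides: theta = arcsin(-3)

Step 2 applies arcsin to -3. However, arcsin(x) is only defined for x in [-1, 1] because sin(theta) can only produce values in that range. Since |-3| > 1, arcsin(-3) is undefined. There is no angle whose sine equals -3.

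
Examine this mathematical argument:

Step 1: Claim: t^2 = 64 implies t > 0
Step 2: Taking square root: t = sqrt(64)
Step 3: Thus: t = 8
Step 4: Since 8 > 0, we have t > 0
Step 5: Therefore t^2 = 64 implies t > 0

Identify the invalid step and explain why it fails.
Step 2: Taking square root: t = sqrt(64)

Step 2 takes the square root and assumes the positive root only. The equation t^2 = 64 actually has two solutions: t = 8 and t = -8. The proof silently assumes t > 0 without justification, then uses this assumption to conclude t > 0, which is circular. The counterexample t = -8 shows the claim is false.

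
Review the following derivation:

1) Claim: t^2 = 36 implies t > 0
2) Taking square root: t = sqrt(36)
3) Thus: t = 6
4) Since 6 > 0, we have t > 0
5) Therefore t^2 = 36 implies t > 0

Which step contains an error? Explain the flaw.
Step 2: Taking square root: t = sqrt(36)

Step 2 takes the square root and assumes the positive root only. The equation t^2 = 36 actually has two solutions: t = 6 and t = -6. The proof silently assumes t > 0 without justification, then uses this assumption to conclude t > 0, which is circular. The counterexample t = -6 shows the claim is false.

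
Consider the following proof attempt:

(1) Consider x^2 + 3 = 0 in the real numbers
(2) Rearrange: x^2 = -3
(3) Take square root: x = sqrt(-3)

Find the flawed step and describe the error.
Step 3: Take square root: x = sqrt(-3)

Step 3 takes the square root of -3, which is negative. In the real number system, the square root of a negative number is undefined. The equation x^2 + 3 = 0 has no real solutions. Square roots of negative numbers only exist in the complex numbers.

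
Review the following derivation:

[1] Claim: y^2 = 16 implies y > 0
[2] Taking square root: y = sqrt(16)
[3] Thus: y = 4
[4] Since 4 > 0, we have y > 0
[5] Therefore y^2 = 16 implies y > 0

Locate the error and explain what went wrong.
Step 2: Taking square root: y = sqrt(16)

Step 2 takes the square root and assumes the positive root only. The equation y^2 = 16 actually has two solutions: y = 4 and y = -4. The proof silently assumes y > 0 without justification, then uses this assumption to conclude y > 0, which is circular. The counterexample y = -4 shows the claim is false.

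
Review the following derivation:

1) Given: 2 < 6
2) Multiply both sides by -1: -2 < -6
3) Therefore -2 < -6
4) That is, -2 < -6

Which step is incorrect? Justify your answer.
Step 2: Multiply both sides by -1: -2 < -6

Step 2 multiplies both sides by -1 but fails to reverse the inequality sign. When multiplying (or dividing) an inequality by a negative number, the direction must be reversed. Since 2 < 6, we should get -2 > -6, i.e., -2 > -6.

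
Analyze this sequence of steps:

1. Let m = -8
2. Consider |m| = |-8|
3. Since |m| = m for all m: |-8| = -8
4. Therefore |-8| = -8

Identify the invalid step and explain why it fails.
Step 3: Since |m| = m for all m: |-8| = -8

Step 3 incorrectly states that |m| = m for all m. The correct definition is |m| = m when m >= 0, and |m| = -m when m < 0. Since -8 < 0, we have |-8| = -(-8) = 8, not -8.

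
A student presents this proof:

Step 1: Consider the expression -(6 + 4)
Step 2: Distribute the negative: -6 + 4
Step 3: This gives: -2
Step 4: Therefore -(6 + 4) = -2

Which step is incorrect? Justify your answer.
Step 2: Distribute the negative: -6 + 4

Step 2 incorrectly distributes the negative sign. The correct distribution is -(6 + 4) = -6 - 4 = -10. The negative must be applied to both terms, not just the first. The error treats -(6 + 4) as -6 + 4, which equals -2 instead of -10.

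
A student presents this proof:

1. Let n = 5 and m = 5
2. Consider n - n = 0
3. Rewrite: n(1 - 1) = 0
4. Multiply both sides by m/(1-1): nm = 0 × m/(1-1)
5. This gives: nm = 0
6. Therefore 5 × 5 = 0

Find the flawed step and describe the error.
Step 4: Multiply both sides by m/(1-1): nm = 0 × m/(1-1)

Step 4 multiplies both sides by m/(1-1). However, 1-1 = 0, so this is multiplication by m/0, which is undefined. We cannot multiply by an undefined expression.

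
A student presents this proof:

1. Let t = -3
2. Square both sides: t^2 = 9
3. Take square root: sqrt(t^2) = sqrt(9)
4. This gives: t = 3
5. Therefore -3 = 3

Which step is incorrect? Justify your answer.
Step 4: This gives: t = 3

Step 4 incorrectly states that sqrt(t^2) = t. The correct identity is sqrt(t^2) = |t|. Since t = -3 < 0, we have sqrt(t^2) = |-3| = 3, not t = -3.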